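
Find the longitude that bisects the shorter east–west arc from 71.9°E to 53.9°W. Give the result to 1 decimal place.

9.0°E

Signed shortest Δλ from +71.9° to -53.9° is -125.8°.
Midpoint longitude = +71.9° + (-125.8°)/2 = +71.9° − 62.9° = +9.0°.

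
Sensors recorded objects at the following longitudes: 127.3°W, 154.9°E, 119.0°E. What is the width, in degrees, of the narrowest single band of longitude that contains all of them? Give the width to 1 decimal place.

Sort the longitudes: -127.3°, +119.0°, +154.9°.
Eastward gaps between consecutive values (wrapping around): 246.3°, 35.9°, 77.8°.
Largest gap = 246.3° ⇒ minimal covering band is its complement: 360° − 246.3° = 113.7°.
Band runs from +119.0° eastward to -127.3°, crossing the antimeridian.

113.7°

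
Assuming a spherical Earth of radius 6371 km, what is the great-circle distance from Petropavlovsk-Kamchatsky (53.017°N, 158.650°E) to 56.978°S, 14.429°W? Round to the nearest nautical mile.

Δλ = -14.429 − 158.650 = -173.079°.
Δφ = -56.978 − 53.017 = -109.995°.
a = sin²(Δφ/2) + cos φ₁ · cos φ₂ · sin²(Δλ/2) = 0.997611.
c = 2·atan2(√a, √(1−a)) = 3.04380 rad → d = 6371·c ≈ 19392.07 km ≈ 10470.88 nmi.

10471 nmi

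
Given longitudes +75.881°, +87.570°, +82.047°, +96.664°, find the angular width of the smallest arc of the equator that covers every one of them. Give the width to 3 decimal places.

20.783°

Sort the longitudes: +75.881°, +82.047°, +87.570°, +96.664°.
Eastward gaps between consecutive values (wrapping around): 6.166°, 5.523°, 9.094°, 339.217°.
Largest gap = 339.217° ⇒ minimal covering band is its complement: 360° − 339.217° = 20.783°.
Band runs from +75.881° eastward to +96.664°.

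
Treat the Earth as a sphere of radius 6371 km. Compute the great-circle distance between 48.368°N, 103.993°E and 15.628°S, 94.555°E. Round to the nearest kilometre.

Δλ = 94.555 − 103.993 = -9.438°.
Δφ = -15.628 − 48.368 = -63.996°.
a = sin²(Δφ/2) + cos φ₁ · cos φ₂ · sin²(Δλ/2) = 0.285113.
c = 2·atan2(√a, √(1−a)) = 1.12655 rad → d = 6371·c ≈ 7177.28 km.

7177 km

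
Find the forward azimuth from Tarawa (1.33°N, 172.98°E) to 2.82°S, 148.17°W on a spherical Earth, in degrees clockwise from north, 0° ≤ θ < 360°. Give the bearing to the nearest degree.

96°

Δλ = -148.17 − 172.98 = -321.15°; wrapped into (−180°, 180°]: 38.85°.
θ = atan2( sin Δλ · cos φ₂ , cos φ₁ · sin φ₂ − sin φ₁ · cos φ₂ · cos Δλ )
  = atan2(0.62652, -0.06724) = 96.126° → normalised to [0°, 360°): 96.126°.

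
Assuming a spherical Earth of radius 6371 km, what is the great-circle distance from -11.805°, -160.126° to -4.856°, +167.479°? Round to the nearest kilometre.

3644 km

Δλ = 167.479 − -160.126 = 327.605°; wrapped into (−180°, 180°]: -32.395°.
Δφ = -4.856 − -11.805 = 6.949°.
a = sin²(Δφ/2) + cos φ₁ · cos φ₂ · sin²(Δλ/2) = 0.079566.
c = 2·atan2(√a, √(1−a)) = 0.57191 rad → d = 6371·c ≈ 3643.66 km.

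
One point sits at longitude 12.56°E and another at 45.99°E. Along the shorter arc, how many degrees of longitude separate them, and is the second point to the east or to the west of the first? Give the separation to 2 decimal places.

33.43° east

Raw difference: 45.99 − 12.56 = 33.43°.
Normalise into (−180°, 180°]: 33.43° stays 33.43°.
Positive ⇒ the second point lies to the east; separation 33.43°.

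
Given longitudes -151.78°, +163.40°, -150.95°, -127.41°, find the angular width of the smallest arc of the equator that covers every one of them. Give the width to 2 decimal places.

69.19°

Sort the longitudes: -151.78°, -150.95°, -127.41°, +163.40°.
Eastward gaps between consecutive values (wrapping around): 0.83°, 23.54°, 290.81°, 44.82°.
Largest gap = 290.81° ⇒ minimal covering band is its complement: 360° − 290.81° = 69.19°.
Band runs from +163.40° eastward to -127.41°, crossing the antimeridian.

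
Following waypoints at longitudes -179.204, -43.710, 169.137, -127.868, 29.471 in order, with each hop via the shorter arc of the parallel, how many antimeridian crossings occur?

Leg 1: -179.204° → -43.710°, shortest Δλ = 135.494° (east) — does not cross 180°.
Leg 2: -43.710° → +169.137°, shortest Δλ = -147.153° (west) — crosses 180°.
Leg 3: +169.137° → -127.868°, shortest Δλ = 62.995° (east) — crosses 180°.
Leg 4: -127.868° → +29.471°, shortest Δλ = 157.339° (east) — does not cross 180°.
Total crossings: 2.

2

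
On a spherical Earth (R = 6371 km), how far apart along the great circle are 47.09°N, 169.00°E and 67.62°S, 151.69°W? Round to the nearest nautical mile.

7113 nmi

Δλ = -151.69 − 169.00 = -320.69°; wrapped into (−180°, 180°]: 39.31°.
Δφ = -67.62 − 47.09 = -114.71°.
a = sin²(Δφ/2) + cos φ₁ · cos φ₂ · sin²(Δλ/2) = 0.738341.
c = 2·atan2(√a, √(1−a)) = 2.06767 rad → d = 6371·c ≈ 13173.14 km ≈ 7112.93 nmi.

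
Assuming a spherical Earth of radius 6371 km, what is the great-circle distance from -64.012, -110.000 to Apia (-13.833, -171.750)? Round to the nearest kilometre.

7272 km

Δλ = -171.750 − -110.000 = -61.750°.
Δφ = -13.833 − -64.012 = 50.179°.
a = sin²(Δφ/2) + cos φ₁ · cos φ₂ · sin²(Δλ/2) = 0.291849.
c = 2·atan2(√a, √(1−a)) = 1.14142 rad → d = 6371·c ≈ 7272.00 km.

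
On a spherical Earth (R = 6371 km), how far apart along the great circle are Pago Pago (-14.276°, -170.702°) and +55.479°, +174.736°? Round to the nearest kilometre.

Δλ = 174.736 − -170.702 = 345.438°; wrapped into (−180°, 180°]: -14.562°.
Δφ = 55.479 − -14.276 = 69.755°.
a = sin²(Δφ/2) + cos φ₁ · cos φ₂ · sin²(Δλ/2) = 0.335804.
c = 2·atan2(√a, √(1−a)) = 1.23620 rad → d = 6371·c ≈ 7875.80 km.

7876 km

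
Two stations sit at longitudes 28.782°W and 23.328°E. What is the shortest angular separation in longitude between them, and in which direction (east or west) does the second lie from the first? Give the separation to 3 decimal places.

Raw difference: 23.328 − -28.782 = 52.11°.
Normalise into (−180°, 180°]: 52.11° stays 52.11°.
Positive ⇒ the second point lies to the east; separation 52.110°.

52.110° east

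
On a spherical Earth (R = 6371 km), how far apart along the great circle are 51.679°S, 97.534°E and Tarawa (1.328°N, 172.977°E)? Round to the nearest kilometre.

Δλ = 172.977 − 97.534 = 75.443°.
Δφ = 1.328 − -51.679 = 53.007°.
a = sin²(Δφ/2) + cos φ₁ · cos φ₂ · sin²(Δλ/2) = 0.431188.
c = 2·atan2(√a, √(1−a)) = 1.43273 rad → d = 6371·c ≈ 9127.94 km.

9128 km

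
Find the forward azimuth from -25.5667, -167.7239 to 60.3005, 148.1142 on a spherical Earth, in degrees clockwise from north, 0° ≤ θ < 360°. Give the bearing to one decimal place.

339.8°

Δλ = 148.1142 − -167.7239 = 315.8381°; wrapped into (−180°, 180°]: -44.1619°.
θ = atan2( sin Δλ · cos φ₂ , cos φ₁ · sin φ₂ − sin φ₁ · cos φ₂ · cos Δλ )
  = atan2(-0.34517, 0.93697) = -20.224° → normalised to [0°, 360°): 339.776°.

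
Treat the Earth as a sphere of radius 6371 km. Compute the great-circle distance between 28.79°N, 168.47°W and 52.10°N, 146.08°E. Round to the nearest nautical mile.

2446 nmi

Δλ = 146.08 − -168.47 = 314.55°; wrapped into (−180°, 180°]: -45.45°.
Δφ = 52.10 − 28.79 = 23.31°.
a = sin²(Δφ/2) + cos φ₁ · cos φ₂ · sin²(Δλ/2) = 0.121152.
c = 2·atan2(√a, √(1−a)) = 0.71102 rad → d = 6371·c ≈ 4529.92 km ≈ 2445.96 nmi.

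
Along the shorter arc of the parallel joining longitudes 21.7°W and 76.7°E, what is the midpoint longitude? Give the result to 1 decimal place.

27.5°E

Signed shortest Δλ from -21.7° to +76.7° is +98.4°.
Midpoint longitude = -21.7° + (+98.4°)/2 = -21.7° + 49.2° = +27.5°.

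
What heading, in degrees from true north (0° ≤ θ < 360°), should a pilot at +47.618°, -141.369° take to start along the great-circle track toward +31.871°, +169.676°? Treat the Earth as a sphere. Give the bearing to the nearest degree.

Δλ = 169.676 − -141.369 = 311.045°; wrapped into (−180°, 180°]: -48.955°.
θ = atan2( sin Δλ · cos φ₂ , cos φ₁ · sin φ₂ − sin φ₁ · cos φ₂ · cos Δλ )
  = atan2(-0.64049, -0.05601) = -94.997° → normalised to [0°, 360°): 265.003°.

265°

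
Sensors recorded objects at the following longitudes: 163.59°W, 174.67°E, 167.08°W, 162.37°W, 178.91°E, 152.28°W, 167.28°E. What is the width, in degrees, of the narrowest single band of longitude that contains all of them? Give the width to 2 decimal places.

40.44°

Sort the longitudes: -167.08°, -163.59°, -162.37°, -152.28°, +167.28°, +174.67°, +178.91°.
Eastward gaps between consecutive values (wrapping around): 3.49°, 1.22°, 10.09°, 319.56°, 7.39°, 4.24°, 14.01°.
Largest gap = 319.56° ⇒ minimal covering band is its complement: 360° − 319.56° = 40.44°.
Band runs from +167.28° eastward to -152.28°, crossing the antimeridian.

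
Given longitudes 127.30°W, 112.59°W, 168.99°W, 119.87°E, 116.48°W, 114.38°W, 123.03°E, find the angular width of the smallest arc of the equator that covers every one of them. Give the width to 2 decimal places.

127.54°

Sort the longitudes: -168.99°, -127.30°, -116.48°, -114.38°, -112.59°, +119.87°, +123.03°.
Eastward gaps between consecutive values (wrapping around): 41.69°, 10.82°, 2.10°, 1.79°, 232.46°, 3.16°, 67.98°.
Largest gap = 232.46° ⇒ minimal covering band is its complement: 360° − 232.46° = 127.54°.
Band runs from +119.87° eastward to -112.59°, crossing the antimeridian.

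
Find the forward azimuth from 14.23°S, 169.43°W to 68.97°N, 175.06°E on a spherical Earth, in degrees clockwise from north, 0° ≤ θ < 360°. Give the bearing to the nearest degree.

Δλ = 175.06 − -169.43 = 344.49°; wrapped into (−180°, 180°]: -15.51°.
θ = atan2( sin Δλ · cos φ₂ , cos φ₁ · sin φ₂ − sin φ₁ · cos φ₂ · cos Δλ )
  = atan2(-0.09596, 0.98975) = -5.538° → normalised to [0°, 360°): 354.462°.

354°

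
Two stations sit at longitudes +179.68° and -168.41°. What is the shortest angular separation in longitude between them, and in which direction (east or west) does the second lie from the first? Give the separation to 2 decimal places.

11.91° east

Raw difference: -168.41 − 179.68 = -348.09°.
Normalise into (−180°, 180°]: -348.09° + 360° = 11.91°.
Positive ⇒ the second point lies to the east; separation 11.91°.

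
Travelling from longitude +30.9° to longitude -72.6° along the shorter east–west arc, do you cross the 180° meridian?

Signed shortest Δλ = ((-72.6 − 30.9 + 180) mod 360) − 180 = -103.5°.
Going west by 103.5° from +30.9° reaches -72.6° without touching 180°.

No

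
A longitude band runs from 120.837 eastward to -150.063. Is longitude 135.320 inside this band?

Band width going east from +120.837° to -150.063°: ((-150.063 − 120.837) mod 360) = 89.100°.
Offset of +135.320° east of the west edge: ((135.320 − 120.837) mod 360) = 14.483°.
14.483° ≤ 89.100° ⇒ inside.

Yes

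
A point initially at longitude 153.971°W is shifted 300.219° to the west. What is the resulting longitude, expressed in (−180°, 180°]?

94.190°W

Start at -153.971°; shift −300.219° → -454.190°.
-454.190° lies outside (−180°, 180°]; add 360° → -94.190°.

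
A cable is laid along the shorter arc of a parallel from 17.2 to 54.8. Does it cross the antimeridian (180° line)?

No

Signed shortest Δλ = ((54.8 − 17.2 + 180) mod 360) − 180 = 37.6°.
Going east by 37.6° from +17.2° reaches +54.8° without touching 180°.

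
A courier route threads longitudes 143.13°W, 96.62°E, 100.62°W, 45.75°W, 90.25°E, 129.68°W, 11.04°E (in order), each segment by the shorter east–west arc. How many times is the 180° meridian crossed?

Leg 1: -143.13° → +96.62°, shortest Δλ = -120.25° (west) — crosses 180°.
Leg 2: +96.62° → -100.62°, shortest Δλ = 162.76° (east) — crosses 180°.
Leg 3: -100.62° → -45.75°, shortest Δλ = 54.87° (east) — does not cross 180°.
Leg 4: -45.75° → +90.25°, shortest Δλ = 136.0° (east) — does not cross 180°.
Leg 5: +90.25° → -129.68°, shortest Δλ = 140.07° (east) — crosses 180°.
Leg 6: -129.68° → +11.04°, shortest Δλ = 140.72° (east) — does not cross 180°.
Total crossings: 3.

3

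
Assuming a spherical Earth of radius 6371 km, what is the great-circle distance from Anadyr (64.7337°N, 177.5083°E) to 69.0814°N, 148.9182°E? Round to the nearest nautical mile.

714 nmi

Δλ = 148.9182 − 177.5083 = -28.5901°.
Δφ = 69.0814 − 64.7337 = 4.3477°.
a = sin²(Δφ/2) + cos φ₁ · cos φ₂ · sin²(Δλ/2) = 0.010730.
c = 2·atan2(√a, √(1−a)) = 0.20754 rad → d = 6371·c ≈ 1322.25 km ≈ 713.96 nmi.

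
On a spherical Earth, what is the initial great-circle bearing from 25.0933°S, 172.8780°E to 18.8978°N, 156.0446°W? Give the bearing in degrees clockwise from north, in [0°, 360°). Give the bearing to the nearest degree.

Δλ = -156.0446 − 172.8780 = -328.9226°; wrapped into (−180°, 180°]: 31.0774°.
θ = atan2( sin Δλ · cos φ₂ , cos φ₁ · sin φ₂ − sin φ₁ · cos φ₂ · cos Δλ )
  = atan2(0.48837, 0.63696) = 37.478° → normalised to [0°, 360°): 37.478°.

37°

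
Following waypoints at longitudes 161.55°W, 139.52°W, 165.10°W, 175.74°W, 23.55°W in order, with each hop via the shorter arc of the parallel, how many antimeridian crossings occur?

Leg 1: -161.55° → -139.52°, shortest Δλ = 22.03° (east) — does not cross 180°.
Leg 2: -139.52° → -165.10°, shortest Δλ = -25.58° (west) — does not cross 180°.
Leg 3: -165.10° → -175.74°, shortest Δλ = -10.64° (west) — does not cross 180°.
Leg 4: -175.74° → -23.55°, shortest Δλ = 152.19° (east) — does not cross 180°.
Total crossings: 0.

0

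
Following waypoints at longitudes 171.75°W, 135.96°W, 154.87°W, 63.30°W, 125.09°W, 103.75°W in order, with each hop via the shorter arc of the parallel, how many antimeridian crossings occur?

0

Leg 1: -171.75° → -135.96°, shortest Δλ = 35.79° (east) — does not cross 180°.
Leg 2: -135.96° → -154.87°, shortest Δλ = -18.91° (west) — does not cross 180°.
Leg 3: -154.87° → -63.30°, shortest Δλ = 91.57° (east) — does not cross 180°.
Leg 4: -63.30° → -125.09°, shortest Δλ = -61.79° (west) — does not cross 180°.
Leg 5: -125.09° → -103.75°, shortest Δλ = 21.34° (east) — does not cross 180°.
Total crossings: 0.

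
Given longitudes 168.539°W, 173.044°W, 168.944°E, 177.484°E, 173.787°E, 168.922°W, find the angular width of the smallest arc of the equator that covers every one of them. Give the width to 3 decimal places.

Sort the longitudes: -173.044°, -168.922°, -168.539°, +168.944°, +173.787°, +177.484°.
Eastward gaps between consecutive values (wrapping around): 4.122°, 0.383°, 337.483°, 4.843°, 3.697°, 9.472°.
Largest gap = 337.483° ⇒ minimal covering band is its complement: 360° − 337.483° = 22.517°.
Band runs from +168.944° eastward to -168.539°, crossing the antimeridian.

22.517°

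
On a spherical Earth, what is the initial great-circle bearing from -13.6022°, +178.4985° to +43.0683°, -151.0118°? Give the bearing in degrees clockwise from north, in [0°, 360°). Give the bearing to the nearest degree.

25°

Δλ = -151.0118 − 178.4985 = -329.5103°; wrapped into (−180°, 180°]: 30.4897°.
θ = atan2( sin Δλ · cos φ₂ , cos φ₁ · sin φ₂ − sin φ₁ · cos φ₂ · cos Δλ )
  = atan2(0.37066, 0.81177) = 24.542° → normalised to [0°, 360°): 24.542°.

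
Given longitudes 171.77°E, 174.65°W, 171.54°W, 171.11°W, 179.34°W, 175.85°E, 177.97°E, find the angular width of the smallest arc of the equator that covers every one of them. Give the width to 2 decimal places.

17.12°

Sort the longitudes: -179.34°, -174.65°, -171.54°, -171.11°, +171.77°, +175.85°, +177.97°.
Eastward gaps between consecutive values (wrapping around): 4.69°, 3.11°, 0.43°, 342.88°, 4.08°, 2.12°, 2.69°.
Largest gap = 342.88° ⇒ minimal covering band is its complement: 360° − 342.88° = 17.12°.
Band runs from +171.77° eastward to -171.11°, crossing the antimeridian.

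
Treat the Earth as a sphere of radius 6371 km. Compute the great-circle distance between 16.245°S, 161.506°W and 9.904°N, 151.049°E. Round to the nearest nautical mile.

Δλ = 151.049 − -161.506 = 312.555°; wrapped into (−180°, 180°]: -47.445°.
Δφ = 9.904 − -16.245 = 26.149°.
a = sin²(Δφ/2) + cos φ₁ · cos φ₂ · sin²(Δλ/2) = 0.204248.
c = 2·atan2(√a, √(1−a)) = 0.93787 rad → d = 6371·c ≈ 5975.19 km ≈ 3226.34 nmi.

3226 nmi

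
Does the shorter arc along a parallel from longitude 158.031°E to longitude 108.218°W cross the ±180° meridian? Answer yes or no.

Yes

Naïve |-108.218 − 158.031| = 266.249° > 180°, so the shorter arc goes the other way round — across 180°.
Signed shortest Δλ = ((-108.218 − 158.031 + 180) mod 360) − 180 = 93.751°.
Going east by 93.751° from +158.031° passes through 180° before reaching -108.218°.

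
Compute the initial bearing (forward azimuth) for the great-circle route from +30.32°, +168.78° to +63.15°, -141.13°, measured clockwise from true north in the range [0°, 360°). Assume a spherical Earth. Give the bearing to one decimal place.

29.0°

Δλ = -141.13 − 168.78 = -309.91°; wrapped into (−180°, 180°]: 50.09°.
θ = atan2( sin Δλ · cos φ₂ , cos φ₁ · sin φ₂ − sin φ₁ · cos φ₂ · cos Δλ )
  = atan2(0.34644, 0.62387) = 29.044° → normalised to [0°, 360°): 29.044°.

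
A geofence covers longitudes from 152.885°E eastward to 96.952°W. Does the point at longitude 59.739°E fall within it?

No

Band width going east from +152.885° to -96.952°: ((-96.952 − 152.885) mod 360) = 110.163°.
Offset of +59.739° east of the west edge: ((59.739 − 152.885) mod 360) = 266.854°.
266.854° > 110.163° ⇒ outside.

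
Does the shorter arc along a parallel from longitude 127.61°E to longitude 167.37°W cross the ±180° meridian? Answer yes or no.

Yes

Naïve |-167.37 − 127.61| = 294.98° > 180°, so the shorter arc goes the other way round — across 180°.
Signed shortest Δλ = ((-167.37 − 127.61 + 180) mod 360) − 180 = 65.02°.
Going east by 65.02° from +127.61° passes through 180° before reaching -167.37°.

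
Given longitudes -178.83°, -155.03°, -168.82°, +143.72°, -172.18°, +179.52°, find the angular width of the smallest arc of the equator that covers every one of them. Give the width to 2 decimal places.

61.25°

Sort the longitudes: -178.83°, -172.18°, -168.82°, -155.03°, +143.72°, +179.52°.
Eastward gaps between consecutive values (wrapping around): 6.65°, 3.36°, 13.79°, 298.75°, 35.80°, 1.65°.
Largest gap = 298.75° ⇒ minimal covering band is its complement: 360° − 298.75° = 61.25°.
Band runs from +143.72° eastward to -155.03°, crossing the antimeridian.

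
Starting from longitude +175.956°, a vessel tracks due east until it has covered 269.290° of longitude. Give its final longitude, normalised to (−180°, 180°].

Start at +175.956°; shift +269.290° → +445.246°.
+445.246° lies outside (−180°, 180°]; subtract 360° → +85.246°.

+85.246°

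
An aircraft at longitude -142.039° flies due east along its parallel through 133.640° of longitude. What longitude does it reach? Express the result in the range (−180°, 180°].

Start at -142.039°; shift +133.640° → -8.399°.
-8.399° already lies in (−180°, 180°].

-8.399°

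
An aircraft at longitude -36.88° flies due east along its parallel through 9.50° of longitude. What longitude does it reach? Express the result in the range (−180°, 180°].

-27.38°

Start at -36.88°; shift +9.50° → -27.38°.
-27.38° already lies in (−180°, 180°].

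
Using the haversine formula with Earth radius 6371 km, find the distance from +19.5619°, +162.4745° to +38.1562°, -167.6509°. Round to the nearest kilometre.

Δλ = -167.6509 − 162.4745 = -330.1254°; wrapped into (−180°, 180°]: 29.8746°.
Δφ = 38.1562 − 19.5619 = 18.5943°.
a = sin²(Δφ/2) + cos φ₁ · cos φ₂ · sin²(Δλ/2) = 0.075329.
c = 2·atan2(√a, √(1−a)) = 0.55606 rad → d = 6371·c ≈ 3542.65 km.

3543 km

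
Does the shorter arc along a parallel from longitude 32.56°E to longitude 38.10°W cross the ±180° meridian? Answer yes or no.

Signed shortest Δλ = ((-38.10 − 32.56 + 180) mod 360) − 180 = -70.66°.
Going west by 70.66° from +32.56° reaches -38.10° without touching 180°.

No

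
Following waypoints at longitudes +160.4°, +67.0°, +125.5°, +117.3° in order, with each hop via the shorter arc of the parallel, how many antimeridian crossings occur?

Leg 1: +160.4° → +67.0°, shortest Δλ = -93.4° (west) — does not cross 180°.
Leg 2: +67.0° → +125.5°, shortest Δλ = 58.5° (east) — does not cross 180°.
Leg 3: +125.5° → +117.3°, shortest Δλ = -8.2° (west) — does not cross 180°.
Total crossings: 0.

0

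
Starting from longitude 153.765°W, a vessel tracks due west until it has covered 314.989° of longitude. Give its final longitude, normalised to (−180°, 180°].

Start at -153.765°; shift −314.989° → -468.754°.
-468.754° lies outside (−180°, 180°]; add 360° → -108.754°.

108.754°W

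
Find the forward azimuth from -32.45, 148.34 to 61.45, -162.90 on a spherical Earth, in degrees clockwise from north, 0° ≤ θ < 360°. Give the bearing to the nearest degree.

22°

Δλ = -162.90 − 148.34 = -311.24°; wrapped into (−180°, 180°]: 48.76°.
θ = atan2( sin Δλ · cos φ₂ , cos φ₁ · sin φ₂ − sin φ₁ · cos φ₂ · cos Δλ )
  = atan2(0.35938, 0.91029) = 21.544° → normalised to [0°, 360°): 21.544°.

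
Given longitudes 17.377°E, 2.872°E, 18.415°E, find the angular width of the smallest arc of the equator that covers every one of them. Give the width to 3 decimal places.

15.543°

Sort the longitudes: +2.872°, +17.377°, +18.415°.
Eastward gaps between consecutive values (wrapping around): 14.505°, 1.038°, 344.457°.
Largest gap = 344.457° ⇒ minimal covering band is its complement: 360° − 344.457° = 15.543°.
Band runs from +2.872° eastward to +18.415°.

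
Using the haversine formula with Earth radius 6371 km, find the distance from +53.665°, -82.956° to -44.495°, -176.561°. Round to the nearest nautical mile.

Δλ = -176.561 − -82.956 = -93.605°.
Δφ = -44.495 − 53.665 = -98.160°.
a = sin²(Δφ/2) + cos φ₁ · cos φ₂ · sin²(Δλ/2) = 0.795577.
c = 2·atan2(√a, √(1−a)) = 2.20328 rad → d = 6371·c ≈ 14037.13 km ≈ 7579.44 nmi.

7579 nmi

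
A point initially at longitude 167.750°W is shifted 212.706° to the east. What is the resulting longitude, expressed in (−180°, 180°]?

44.956°E

Start at -167.750°; shift +212.706° → +44.956°.
+44.956° already lies in (−180°, 180°].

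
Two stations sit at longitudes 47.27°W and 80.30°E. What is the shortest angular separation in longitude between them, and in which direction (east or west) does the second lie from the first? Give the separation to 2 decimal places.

Raw difference: 80.30 − -47.27 = 127.57°.
Normalise into (−180°, 180°]: 127.57° stays 127.57°.
Positive ⇒ the second point lies to the east; separation 127.57°.

127.57° east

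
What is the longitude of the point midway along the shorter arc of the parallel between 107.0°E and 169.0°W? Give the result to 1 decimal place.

Signed shortest Δλ from +107.0° to -169.0° is +84.0°.
Midpoint longitude = +107.0° + (+84.0°)/2 = +107.0° + 42.0° = +149.0°.
(The naïve average (+107.0 + -169.0)/2 = -31.0° is on the wrong side of the globe.)

149.0°E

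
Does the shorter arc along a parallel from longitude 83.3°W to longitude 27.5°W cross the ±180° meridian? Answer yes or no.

Signed shortest Δλ = ((-27.5 − -83.3 + 180) mod 360) − 180 = 55.8°.
Going east by 55.8° from -83.3° reaches -27.5° without touching 180°.

No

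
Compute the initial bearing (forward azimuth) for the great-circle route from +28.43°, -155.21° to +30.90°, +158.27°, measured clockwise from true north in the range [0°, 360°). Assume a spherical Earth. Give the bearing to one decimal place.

Δλ = 158.27 − -155.21 = 313.48°; wrapped into (−180°, 180°]: -46.52°.
θ = atan2( sin Δλ · cos φ₂ , cos φ₁ · sin φ₂ − sin φ₁ · cos φ₂ · cos Δλ )
  = atan2(-0.62262, 0.17051) = -74.685° → normalised to [0°, 360°): 285.315°.

285.3°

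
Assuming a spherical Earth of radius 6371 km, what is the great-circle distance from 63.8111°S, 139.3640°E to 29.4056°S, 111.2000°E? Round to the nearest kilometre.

4312 km

Δλ = 111.2000 − 139.3640 = -28.1640°.
Δφ = -29.4056 − -63.8111 = 34.4055°.
a = sin²(Δφ/2) + cos φ₁ · cos φ₂ · sin²(Δλ/2) = 0.110231.
c = 2·atan2(√a, √(1−a)) = 0.67687 rad → d = 6371·c ≈ 4312.33 km.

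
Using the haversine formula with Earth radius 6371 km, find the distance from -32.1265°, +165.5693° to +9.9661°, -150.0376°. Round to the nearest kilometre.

6642 km

Δλ = -150.0376 − 165.5693 = -315.6069°; wrapped into (−180°, 180°]: 44.3931°.
Δφ = 9.9661 − -32.1265 = 42.0926°.
a = sin²(Δφ/2) + cos φ₁ · cos φ₂ · sin²(Δλ/2) = 0.248012.
c = 2·atan2(√a, √(1−a)) = 1.04260 rad → d = 6371·c ≈ 6642.41 km.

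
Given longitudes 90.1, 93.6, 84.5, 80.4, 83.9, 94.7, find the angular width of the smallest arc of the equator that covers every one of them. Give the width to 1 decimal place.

14.3°

Sort the longitudes: +80.4°, +83.9°, +84.5°, +90.1°, +93.6°, +94.7°.
Eastward gaps between consecutive values (wrapping around): 3.5°, 0.6°, 5.6°, 3.5°, 1.1°, 345.7°.
Largest gap = 345.7° ⇒ minimal covering band is its complement: 360° − 345.7° = 14.3°.
Band runs from +80.4° eastward to +94.7°.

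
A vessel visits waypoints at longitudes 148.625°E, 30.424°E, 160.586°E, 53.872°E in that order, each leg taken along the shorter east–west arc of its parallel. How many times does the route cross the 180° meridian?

0

Leg 1: +148.625° → +30.424°, shortest Δλ = -118.201° (west) — does not cross 180°.
Leg 2: +30.424° → +160.586°, shortest Δλ = 130.162° (east) — does not cross 180°.
Leg 3: +160.586° → +53.872°, shortest Δλ = -106.714° (west) — does not cross 180°.
Total crossings: 0.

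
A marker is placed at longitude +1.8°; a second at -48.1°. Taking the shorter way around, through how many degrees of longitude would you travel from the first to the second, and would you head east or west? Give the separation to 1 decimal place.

Raw difference: -48.1 − 1.8 = -49.9°.
Normalise into (−180°, 180°]: -49.9° stays -49.9°.
Negative ⇒ the second point lies to the west; separation 49.9°.

49.9° west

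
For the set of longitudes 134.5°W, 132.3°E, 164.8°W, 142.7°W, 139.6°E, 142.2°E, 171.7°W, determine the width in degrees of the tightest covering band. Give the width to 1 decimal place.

Sort the longitudes: -171.7°, -164.8°, -142.7°, -134.5°, +132.3°, +139.6°, +142.2°.
Eastward gaps between consecutive values (wrapping around): 6.9°, 22.1°, 8.2°, 266.8°, 7.3°, 2.6°, 46.1°.
Largest gap = 266.8° ⇒ minimal covering band is its complement: 360° − 266.8° = 93.2°.
Band runs from +132.3° eastward to -134.5°, crossing the antimeridian.

93.2°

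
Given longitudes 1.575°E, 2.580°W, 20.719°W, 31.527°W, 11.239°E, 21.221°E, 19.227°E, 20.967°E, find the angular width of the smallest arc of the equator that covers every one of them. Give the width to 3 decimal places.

52.748°

Sort the longitudes: -31.527°, -20.719°, -2.580°, +1.575°, +11.239°, +19.227°, +20.967°, +21.221°.
Eastward gaps between consecutive values (wrapping around): 10.808°, 18.139°, 4.155°, 9.664°, 7.988°, 1.740°, 0.254°, 307.252°.
Largest gap = 307.252° ⇒ minimal covering band is its complement: 360° − 307.252° = 52.748°.
Band runs from -31.527° eastward to +21.221°.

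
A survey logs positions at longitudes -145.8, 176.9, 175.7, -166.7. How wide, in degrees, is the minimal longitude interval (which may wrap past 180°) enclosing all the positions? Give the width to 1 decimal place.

Sort the longitudes: -166.7°, -145.8°, +175.7°, +176.9°.
Eastward gaps between consecutive values (wrapping around): 20.9°, 321.5°, 1.2°, 16.4°.
Largest gap = 321.5° ⇒ minimal covering band is its complement: 360° − 321.5° = 38.5°.
Band runs from +175.7° eastward to -145.8°, crossing the antimeridian.

38.5°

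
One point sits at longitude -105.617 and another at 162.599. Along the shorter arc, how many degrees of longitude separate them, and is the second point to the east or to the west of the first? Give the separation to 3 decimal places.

91.784° west

Raw difference: 162.599 − -105.617 = 268.216°.
Normalise into (−180°, 180°]: 268.216° − 360° = -91.784°.
Negative ⇒ the second point lies to the west; separation 91.784°.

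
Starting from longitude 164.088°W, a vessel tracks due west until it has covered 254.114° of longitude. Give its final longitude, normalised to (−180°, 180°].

58.202°W

Start at -164.088°; shift −254.114° → -418.202°.
-418.202° lies outside (−180°, 180°]; add 360° → -58.202°.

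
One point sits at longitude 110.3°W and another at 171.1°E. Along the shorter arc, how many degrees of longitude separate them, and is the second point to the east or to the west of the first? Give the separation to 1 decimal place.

78.6° west

Raw difference: 171.1 − -110.3 = 281.4°.
Normalise into (−180°, 180°]: 281.4° − 360° = -78.6°.
Negative ⇒ the second point lies to the west; separation 78.6°.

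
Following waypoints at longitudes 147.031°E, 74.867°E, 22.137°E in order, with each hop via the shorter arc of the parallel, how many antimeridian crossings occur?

Leg 1: +147.031° → +74.867°, shortest Δλ = -72.164° (west) — does not cross 180°.
Leg 2: +74.867° → +22.137°, shortest Δλ = -52.73° (west) — does not cross 180°.
Total crossings: 0.

0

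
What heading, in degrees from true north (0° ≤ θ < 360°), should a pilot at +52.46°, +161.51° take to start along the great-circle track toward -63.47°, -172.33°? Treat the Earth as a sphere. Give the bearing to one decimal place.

Δλ = -172.33 − 161.51 = -333.84°; wrapped into (−180°, 180°]: 26.16°.
θ = atan2( sin Δλ · cos φ₂ , cos φ₁ · sin φ₂ − sin φ₁ · cos φ₂ · cos Δλ )
  = atan2(0.19693, -0.86305) = 167.147° → normalised to [0°, 360°): 167.147°.

167.1°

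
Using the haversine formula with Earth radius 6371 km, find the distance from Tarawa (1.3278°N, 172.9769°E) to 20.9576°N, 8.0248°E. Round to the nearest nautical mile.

Δλ = 8.0248 − 172.9769 = -164.9521°.
Δφ = 20.9576 − 1.3278 = 19.6298°.
a = sin²(Δφ/2) + cos φ₁ · cos φ₂ · sin²(Δλ/2) = 0.946646.
c = 2·atan2(√a, √(1−a)) = 2.67541 rad → d = 6371·c ≈ 17045.07 km ≈ 9203.60 nmi.

9204 nmi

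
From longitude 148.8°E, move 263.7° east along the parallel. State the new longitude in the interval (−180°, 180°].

52.5°E

Start at +148.8°; shift +263.7° → +412.5°.
+412.5° lies outside (−180°, 180°]; subtract 360° → +52.5°.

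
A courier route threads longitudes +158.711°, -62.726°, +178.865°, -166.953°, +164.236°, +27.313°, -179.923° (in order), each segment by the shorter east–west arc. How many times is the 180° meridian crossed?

Leg 1: +158.711° → -62.726°, shortest Δλ = 138.563° (east) — crosses 180°.
Leg 2: -62.726° → +178.865°, shortest Δλ = -118.409° (west) — crosses 180°.
Leg 3: +178.865° → -166.953°, shortest Δλ = 14.182° (east) — crosses 180°.
Leg 4: -166.953° → +164.236°, shortest Δλ = -28.811° (west) — crosses 180°.
Leg 5: +164.236° → +27.313°, shortest Δλ = -136.923° (west) — does not cross 180°.
Leg 6: +27.313° → -179.923°, shortest Δλ = 152.764° (east) — crosses 180°.
Total crossings: 5.

5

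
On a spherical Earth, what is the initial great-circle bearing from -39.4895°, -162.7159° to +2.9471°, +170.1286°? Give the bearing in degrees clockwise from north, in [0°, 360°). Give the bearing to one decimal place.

Δλ = 170.1286 − -162.7159 = 332.8445°; wrapped into (−180°, 180°]: -27.1555°.
θ = atan2( sin Δλ · cos φ₂ , cos φ₁ · sin φ₂ − sin φ₁ · cos φ₂ · cos Δλ )
  = atan2(-0.45580, 0.60477) = -37.005° → normalised to [0°, 360°): 322.995°.

323.0°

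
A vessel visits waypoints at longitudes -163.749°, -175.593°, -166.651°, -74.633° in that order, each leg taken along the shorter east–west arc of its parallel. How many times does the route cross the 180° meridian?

0

Leg 1: -163.749° → -175.593°, shortest Δλ = -11.844° (west) — does not cross 180°.
Leg 2: -175.593° → -166.651°, shortest Δλ = 8.942° (east) — does not cross 180°.
Leg 3: -166.651° → -74.633°, shortest Δλ = 92.018° (east) — does not cross 180°.
Total crossings: 0.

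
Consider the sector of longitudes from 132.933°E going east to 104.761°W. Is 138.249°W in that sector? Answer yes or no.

Yes

Band width going east from +132.933° to -104.761°: ((-104.761 − 132.933) mod 360) = 122.306°.
Offset of -138.249° east of the west edge: ((-138.249 − 132.933) mod 360) = 88.818°.
88.818° ≤ 122.306° ⇒ inside.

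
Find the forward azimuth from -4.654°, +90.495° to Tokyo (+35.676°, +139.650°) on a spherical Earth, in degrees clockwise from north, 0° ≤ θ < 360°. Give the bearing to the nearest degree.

Δλ = 139.650 − 90.495 = 49.155°.
θ = atan2( sin Δλ · cos φ₂ , cos φ₁ · sin φ₂ − sin φ₁ · cos φ₂ · cos Δλ )
  = atan2(0.61451, 0.62438) = 44.543° → normalised to [0°, 360°): 44.543°.

45°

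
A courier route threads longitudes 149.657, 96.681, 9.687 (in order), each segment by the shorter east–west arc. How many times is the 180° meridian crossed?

0

Leg 1: +149.657° → +96.681°, shortest Δλ = -52.976° (west) — does not cross 180°.
Leg 2: +96.681° → +9.687°, shortest Δλ = -86.994° (west) — does not cross 180°.
Total crossings: 0.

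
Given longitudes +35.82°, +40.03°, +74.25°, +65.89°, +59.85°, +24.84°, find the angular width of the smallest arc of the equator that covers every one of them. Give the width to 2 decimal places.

49.41°

Sort the longitudes: +24.84°, +35.82°, +40.03°, +59.85°, +65.89°, +74.25°.
Eastward gaps between consecutive values (wrapping around): 10.98°, 4.21°, 19.82°, 6.04°, 8.36°, 310.59°.
Largest gap = 310.59° ⇒ minimal covering band is its complement: 360° − 310.59° = 49.41°.
Band runs from +24.84° eastward to +74.25°.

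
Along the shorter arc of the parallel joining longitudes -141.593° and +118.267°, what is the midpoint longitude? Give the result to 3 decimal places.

+168.337°

Signed shortest Δλ from -141.593° to +118.267° is -100.140°.
Midpoint longitude = -141.593° + (-100.140°)/2 = -141.593° − 50.070° = -191.663°.
Normalise into (−180°, 180°]: +168.337°.
(The naïve average (-141.593 + +118.267)/2 = -11.663° is on the wrong side of the globe.)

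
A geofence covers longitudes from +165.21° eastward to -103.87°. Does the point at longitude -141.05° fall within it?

Yes

Band width going east from +165.21° to -103.87°: ((-103.87 − 165.21) mod 360) = 90.92°.
Offset of -141.05° east of the west edge: ((-141.05 − 165.21) mod 360) = 53.74°.
53.74° ≤ 90.92° ⇒ inside.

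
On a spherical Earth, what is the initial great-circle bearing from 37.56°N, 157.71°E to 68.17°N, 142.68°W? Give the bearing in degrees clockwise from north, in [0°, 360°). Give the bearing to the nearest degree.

27°

Δλ = -142.68 − 157.71 = -300.39°; wrapped into (−180°, 180°]: 59.61°.
θ = atan2( sin Δλ · cos φ₂ , cos φ₁ · sin φ₂ − sin φ₁ · cos φ₂ · cos Δλ )
  = atan2(0.32076, 0.62120) = 27.310° → normalised to [0°, 360°): 27.310°.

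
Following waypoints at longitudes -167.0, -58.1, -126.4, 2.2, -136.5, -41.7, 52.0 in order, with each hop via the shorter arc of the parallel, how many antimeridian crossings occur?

Leg 1: -167.0° → -58.1°, shortest Δλ = 108.9° (east) — does not cross 180°.
Leg 2: -58.1° → -126.4°, shortest Δλ = -68.3° (west) — does not cross 180°.
Leg 3: -126.4° → +2.2°, shortest Δλ = 128.6° (east) — does not cross 180°.
Leg 4: +2.2° → -136.5°, shortest Δλ = -138.7° (west) — does not cross 180°.
Leg 5: -136.5° → -41.7°, shortest Δλ = 94.8° (east) — does not cross 180°.
Leg 6: -41.7° → +52.0°, shortest Δλ = 93.7° (east) — does not cross 180°.
Total crossings: 0.

0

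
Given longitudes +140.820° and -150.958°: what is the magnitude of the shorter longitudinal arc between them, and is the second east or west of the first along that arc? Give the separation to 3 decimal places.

Raw difference: -150.958 − 140.820 = -291.778°.
Normalise into (−180°, 180°]: -291.778° + 360° = 68.222°.
Positive ⇒ the second point lies to the east; separation 68.222°.

68.222° east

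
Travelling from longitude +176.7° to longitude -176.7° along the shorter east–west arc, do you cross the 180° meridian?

Naïve |-176.7 − 176.7| = 353.4° > 180°, so the shorter arc goes the other way round — across 180°.
Signed shortest Δλ = ((-176.7 − 176.7 + 180) mod 360) − 180 = 6.6°.
Going east by 6.6° from +176.7° passes through 180° before reaching -176.7°.

Yes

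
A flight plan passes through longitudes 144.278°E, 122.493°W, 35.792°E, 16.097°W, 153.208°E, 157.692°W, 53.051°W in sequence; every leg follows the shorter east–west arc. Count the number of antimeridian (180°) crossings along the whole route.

Leg 1: +144.278° → -122.493°, shortest Δλ = 93.229° (east) — crosses 180°.
Leg 2: -122.493° → +35.792°, shortest Δλ = 158.285° (east) — does not cross 180°.
Leg 3: +35.792° → -16.097°, shortest Δλ = -51.889° (west) — does not cross 180°.
Leg 4: -16.097° → +153.208°, shortest Δλ = 169.305° (east) — does not cross 180°.
Leg 5: +153.208° → -157.692°, shortest Δλ = 49.1° (east) — crosses 180°.
Leg 6: -157.692° → -53.051°, shortest Δλ = 104.641° (east) — does not cross 180°.
Total crossings: 2.

2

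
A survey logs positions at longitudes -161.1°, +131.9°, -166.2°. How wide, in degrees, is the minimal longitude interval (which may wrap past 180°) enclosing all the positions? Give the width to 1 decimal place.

Sort the longitudes: -166.2°, -161.1°, +131.9°.
Eastward gaps between consecutive values (wrapping around): 5.1°, 293.0°, 61.9°.
Largest gap = 293.0° ⇒ minimal covering band is its complement: 360° − 293.0° = 67.0°.
Band runs from +131.9° eastward to -161.1°, crossing the antimeridian.

67.0°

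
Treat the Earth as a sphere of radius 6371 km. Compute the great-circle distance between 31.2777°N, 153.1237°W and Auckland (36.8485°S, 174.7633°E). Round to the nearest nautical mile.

Δλ = 174.7633 − -153.1237 = 327.8870°; wrapped into (−180°, 180°]: -32.1130°.
Δφ = -36.8485 − 31.2777 = -68.1262°.
a = sin²(Δφ/2) + cos φ₁ · cos φ₂ · sin²(Δλ/2) = 0.366038.
c = 2·atan2(√a, √(1−a)) = 1.29956 rad → d = 6371·c ≈ 8279.48 km ≈ 4470.56 nmi.

4471 nmi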